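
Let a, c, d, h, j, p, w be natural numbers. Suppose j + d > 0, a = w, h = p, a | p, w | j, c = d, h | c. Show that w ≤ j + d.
h = p and h | c, so p | c. Since a | p, a | c. c = d, so a | d. Since a = w, w | d. Since w | j, w | j + d. Because j + d > 0, w ≤ j + d.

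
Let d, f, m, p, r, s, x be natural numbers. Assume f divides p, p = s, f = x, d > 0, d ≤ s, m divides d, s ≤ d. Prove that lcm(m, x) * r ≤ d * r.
s ≤ d and d ≤ s, therefore s = d. Because p = s, p = d. f = x and f divides p, so x divides p. p = d, so x divides d. Since m divides d, lcm(m, x) divides d. d > 0, so lcm(m, x) ≤ d. By multiplying by a non-negative, lcm(m, x) * r ≤ d * r.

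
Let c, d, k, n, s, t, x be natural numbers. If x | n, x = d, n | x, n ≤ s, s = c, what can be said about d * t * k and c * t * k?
d * t * k ≤ c * t * k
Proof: Since n | x and x | n, n = x. Since x = d, n = d. n ≤ s, so d ≤ s. s = c, so d ≤ c. Then d * t ≤ c * t. Then d * t * k ≤ c * t * k.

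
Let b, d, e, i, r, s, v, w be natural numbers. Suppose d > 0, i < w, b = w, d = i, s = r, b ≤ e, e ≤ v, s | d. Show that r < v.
s | d and d > 0, therefore s ≤ d. Since d = i, s ≤ i. b = w and b ≤ e, so w ≤ e. Since i < w, i < e. s ≤ i, so s < e. Since e ≤ v, s < v. s = r, so r < v.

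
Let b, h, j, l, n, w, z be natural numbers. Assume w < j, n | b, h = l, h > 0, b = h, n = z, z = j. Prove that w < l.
n = z and z = j, thus n = j. n | b, so j | b. Since b = h, j | h. h > 0, so j ≤ h. Since h = l, j ≤ l. w < j, so w < l.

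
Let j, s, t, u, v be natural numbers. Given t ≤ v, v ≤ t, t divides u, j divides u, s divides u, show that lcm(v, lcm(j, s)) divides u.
Because t ≤ v and v ≤ t, t = v. t divides u, so v divides u. j divides u and s divides u, therefore lcm(j, s) divides u. Since v divides u, lcm(v, lcm(j, s)) divides u.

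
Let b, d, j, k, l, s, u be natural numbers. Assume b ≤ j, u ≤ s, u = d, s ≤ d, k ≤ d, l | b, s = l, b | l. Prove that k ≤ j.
l | b and b | l, therefore l = b. Since s = l, s = b. u = d and u ≤ s, so d ≤ s. Since s ≤ d, d = s. k ≤ d, so k ≤ s. s = b, so k ≤ b. Since b ≤ j, k ≤ j.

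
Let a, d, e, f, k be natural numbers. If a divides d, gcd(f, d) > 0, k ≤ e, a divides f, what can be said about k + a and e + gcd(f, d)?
k + a ≤ e + gcd(f, d)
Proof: From a divides f and a divides d, a divides gcd(f, d). gcd(f, d) > 0, so a ≤ gcd(f, d). k ≤ e, so k + a ≤ e + gcd(f, d).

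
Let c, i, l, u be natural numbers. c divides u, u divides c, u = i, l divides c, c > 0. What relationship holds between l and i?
l ≤ i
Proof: Because c divides u and u divides c, c = u. u = i, so c = i. l divides c and c > 0, hence l ≤ c. c = i, so l ≤ i.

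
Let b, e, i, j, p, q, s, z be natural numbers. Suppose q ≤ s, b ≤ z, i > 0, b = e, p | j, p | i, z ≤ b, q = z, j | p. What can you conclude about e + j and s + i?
e + j ≤ s + i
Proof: Since z ≤ b and b ≤ z, z = b. Because q = z, q = b. b = e, so q = e. q ≤ s, so e ≤ s. p | j and j | p, thus p = j. Because p | i, j | i. i > 0, so j ≤ i. Since e ≤ s, e + j ≤ s + i.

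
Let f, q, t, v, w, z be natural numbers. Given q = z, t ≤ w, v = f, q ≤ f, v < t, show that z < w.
q = z and q ≤ f, thus z ≤ f. Because v < t and t ≤ w, v < w. Because v = f, f < w. Because z ≤ f, z < w.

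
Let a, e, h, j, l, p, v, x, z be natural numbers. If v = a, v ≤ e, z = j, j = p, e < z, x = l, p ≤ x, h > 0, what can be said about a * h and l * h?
a * h < l * h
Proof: z = j and j = p, thus z = p. From e < z, e < p. Since v ≤ e, v < p. v = a, so a < p. x = l and p ≤ x, so p ≤ l. Since a < p, a < l. From h > 0, by multiplying by a positive, a * h < l * h.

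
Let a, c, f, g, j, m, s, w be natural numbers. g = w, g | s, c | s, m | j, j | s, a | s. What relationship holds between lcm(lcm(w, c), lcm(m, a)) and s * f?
lcm(lcm(w, c), lcm(m, a)) | s * f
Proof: Because g = w and g | s, w | s. c | s, so lcm(w, c) | s. m | j and j | s, hence m | s. a | s, so lcm(m, a) | s. lcm(w, c) | s, so lcm(lcm(w, c), lcm(m, a)) | s. Then lcm(lcm(w, c), lcm(m, a)) | s * f.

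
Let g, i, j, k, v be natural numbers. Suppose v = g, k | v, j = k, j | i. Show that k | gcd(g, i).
v = g and k | v, hence k | g. j = k and j | i, therefore k | i. k | g, so k | gcd(g, i).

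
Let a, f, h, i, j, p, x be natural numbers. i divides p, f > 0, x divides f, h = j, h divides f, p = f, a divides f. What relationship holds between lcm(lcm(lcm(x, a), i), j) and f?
lcm(lcm(lcm(x, a), i), j) ≤ f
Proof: Since x divides f and a divides f, lcm(x, a) divides f. p = f and i divides p, so i divides f. lcm(x, a) divides f, so lcm(lcm(x, a), i) divides f. h = j and h divides f, therefore j divides f. lcm(lcm(x, a), i) divides f, so lcm(lcm(lcm(x, a), i), j) divides f. Since f > 0, lcm(lcm(lcm(x, a), i), j) ≤ f.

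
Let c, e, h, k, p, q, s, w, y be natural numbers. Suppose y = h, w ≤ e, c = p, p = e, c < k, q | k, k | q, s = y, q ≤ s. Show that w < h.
From c = p and p = e, c = e. Because c < k, e < k. q | k and k | q, so q = k. s = y and q ≤ s, thus q ≤ y. Since q = k, k ≤ y. e < k, so e < y. Since w ≤ e, w < y. Since y = h, w < h.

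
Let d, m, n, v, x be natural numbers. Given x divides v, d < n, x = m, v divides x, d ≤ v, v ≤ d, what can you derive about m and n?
m < n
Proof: From d ≤ v and v ≤ d, d = v. From v divides x and x divides v, v = x. d = v, so d = x. x = m, so d = m. d < n, so m < n.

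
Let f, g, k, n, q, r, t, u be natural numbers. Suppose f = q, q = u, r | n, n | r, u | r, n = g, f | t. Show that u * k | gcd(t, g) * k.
f = q and q = u, thus f = u. f | t, so u | t. r | n and n | r, hence r = n. Since u | r, u | n. n = g, so u | g. u | t, so u | gcd(t, g). Then u * k | gcd(t, g) * k.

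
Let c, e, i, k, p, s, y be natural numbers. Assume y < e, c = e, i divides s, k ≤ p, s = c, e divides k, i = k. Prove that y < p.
s = c and c = e, thus s = e. i = k and i divides s, hence k divides s. Since s = e, k divides e. e divides k, so e = k. y < e, so y < k. Since k ≤ p, y < p.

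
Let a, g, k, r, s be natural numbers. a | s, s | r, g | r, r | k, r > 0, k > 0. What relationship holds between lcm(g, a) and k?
lcm(g, a) ≤ k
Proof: From a | s and s | r, a | r. Since g | r, lcm(g, a) | r. Since r > 0, lcm(g, a) ≤ r. r | k and k > 0, therefore r ≤ k. Since lcm(g, a) ≤ r, lcm(g, a) ≤ k.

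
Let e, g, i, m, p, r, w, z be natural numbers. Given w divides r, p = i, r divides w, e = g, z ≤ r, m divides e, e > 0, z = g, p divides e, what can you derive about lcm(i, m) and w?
lcm(i, m) ≤ w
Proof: From p = i and p divides e, i divides e. Because m divides e, lcm(i, m) divides e. Since e > 0, lcm(i, m) ≤ e. e = g, so lcm(i, m) ≤ g. r divides w and w divides r, so r = w. z ≤ r, so z ≤ w. Since z = g, g ≤ w. lcm(i, m) ≤ g, so lcm(i, m) ≤ w.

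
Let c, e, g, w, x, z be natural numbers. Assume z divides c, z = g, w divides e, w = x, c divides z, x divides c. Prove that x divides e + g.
w = x and w divides e, hence x divides e. c divides z and z divides c, so c = z. Because z = g, c = g. Since x divides c, x divides g. x divides e, so x divides e + g.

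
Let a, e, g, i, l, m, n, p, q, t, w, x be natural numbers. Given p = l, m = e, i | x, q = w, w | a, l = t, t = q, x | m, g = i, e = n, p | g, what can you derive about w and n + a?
w | n + a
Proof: t = q and q = w, therefore t = w. p = l and l = t, hence p = t. g = i and p | g, thus p | i. Since i | x, p | x. x | m, so p | m. From m = e, p | e. e = n, so p | n. From p = t, t | n. t = w, so w | n. Since w | a, w | n + a.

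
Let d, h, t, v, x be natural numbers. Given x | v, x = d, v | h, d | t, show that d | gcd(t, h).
x | v and v | h, thus x | h. From x = d, d | h. d | t, so d | gcd(t, h).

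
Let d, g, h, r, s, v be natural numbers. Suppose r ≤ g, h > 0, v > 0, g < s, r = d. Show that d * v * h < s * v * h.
Since r ≤ g and g < s, r < s. r = d, so d < s. Since v > 0, by multiplying by a positive, d * v < s * v. Since h > 0, by multiplying by a positive, d * v * h < s * v * h.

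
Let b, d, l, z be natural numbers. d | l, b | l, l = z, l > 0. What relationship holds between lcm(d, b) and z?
lcm(d, b) ≤ z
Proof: d | l and b | l, hence lcm(d, b) | l. Since l > 0, lcm(d, b) ≤ l. l = z, so lcm(d, b) ≤ z.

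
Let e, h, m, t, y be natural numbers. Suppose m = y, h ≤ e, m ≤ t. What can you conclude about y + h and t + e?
y + h ≤ t + e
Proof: Since m = y and m ≤ t, y ≤ t. Because h ≤ e, y + h ≤ t + e.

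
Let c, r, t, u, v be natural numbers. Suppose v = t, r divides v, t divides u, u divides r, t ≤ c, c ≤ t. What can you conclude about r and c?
r = c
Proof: v = t and r divides v, hence r divides t. Since t divides u and u divides r, t divides r. Since r divides t, r = t. t ≤ c and c ≤ t, so t = c. Since r = t, r = c.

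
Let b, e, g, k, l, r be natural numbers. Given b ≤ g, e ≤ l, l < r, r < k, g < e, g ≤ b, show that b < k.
From g ≤ b and b ≤ g, g = b. Since g < e, b < e. Because l < r and r < k, l < k. e ≤ l, so e < k. Because b < e, b < k.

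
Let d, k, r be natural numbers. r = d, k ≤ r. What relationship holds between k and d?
k ≤ d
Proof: From r = d and k ≤ r, by substitution, k ≤ d.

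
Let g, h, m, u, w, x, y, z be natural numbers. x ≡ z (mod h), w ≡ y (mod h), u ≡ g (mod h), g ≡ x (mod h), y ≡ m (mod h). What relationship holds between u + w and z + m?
u + w ≡ z + m (mod h)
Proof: From u ≡ g (mod h) and g ≡ x (mod h), u ≡ x (mod h). x ≡ z (mod h), so u ≡ z (mod h). w ≡ y (mod h) and y ≡ m (mod h), therefore w ≡ m (mod h). Combining with u ≡ z (mod h), by adding congruences, u + w ≡ z + m (mod h).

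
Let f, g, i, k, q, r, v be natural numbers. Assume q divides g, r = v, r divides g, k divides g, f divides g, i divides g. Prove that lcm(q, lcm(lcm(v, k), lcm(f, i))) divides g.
From r = v and r divides g, v divides g. k divides g, so lcm(v, k) divides g. Since f divides g and i divides g, lcm(f, i) divides g. lcm(v, k) divides g, so lcm(lcm(v, k), lcm(f, i)) divides g. q divides g, so lcm(q, lcm(lcm(v, k), lcm(f, i))) divides g.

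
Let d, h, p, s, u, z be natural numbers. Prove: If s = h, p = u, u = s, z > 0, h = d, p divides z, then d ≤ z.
u = s and s = h, hence u = h. p = u and p divides z, hence u divides z. Since u = h, h divides z. z > 0, so h ≤ z. Since h = d, d ≤ z.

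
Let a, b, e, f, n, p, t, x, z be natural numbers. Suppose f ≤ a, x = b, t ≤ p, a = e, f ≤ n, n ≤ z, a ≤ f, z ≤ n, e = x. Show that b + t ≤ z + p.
Because a = e and e = x, a = x. Since x = b, a = b. f ≤ a and a ≤ f, thus f = a. Since n ≤ z and z ≤ n, n = z. f ≤ n, so f ≤ z. Since f = a, a ≤ z. Since a = b, b ≤ z. t ≤ p, so b + t ≤ z + p.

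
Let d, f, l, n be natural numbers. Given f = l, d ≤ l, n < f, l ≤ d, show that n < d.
Since l ≤ d and d ≤ l, l = d. From f = l and n < f, n < l. l = d, so n < d.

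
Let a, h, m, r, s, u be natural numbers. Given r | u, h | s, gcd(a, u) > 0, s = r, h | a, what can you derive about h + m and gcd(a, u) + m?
h + m ≤ gcd(a, u) + m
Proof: From s = r and h | s, h | r. r | u, so h | u. Since h | a, h | gcd(a, u). Since gcd(a, u) > 0, h ≤ gcd(a, u). Then h + m ≤ gcd(a, u) + m.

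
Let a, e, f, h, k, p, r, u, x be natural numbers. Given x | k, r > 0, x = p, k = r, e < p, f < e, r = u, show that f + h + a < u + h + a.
Since f < e and e < p, f < p. k = r and x | k, therefore x | r. x = p, so p | r. Since r > 0, p ≤ r. f < p, so f < r. Since r = u, f < u. Then f + h < u + h. Then f + h + a < u + h + a.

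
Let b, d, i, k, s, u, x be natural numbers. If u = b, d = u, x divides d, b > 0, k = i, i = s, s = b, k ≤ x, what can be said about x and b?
x = b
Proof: From d = u and x divides d, x divides u. Since u = b, x divides b. b > 0, so x ≤ b. k = i and i = s, therefore k = s. s = b, so k = b. Because k ≤ x, b ≤ x. Since x ≤ b, x = b.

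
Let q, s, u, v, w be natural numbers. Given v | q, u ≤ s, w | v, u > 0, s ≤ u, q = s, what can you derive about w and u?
w ≤ u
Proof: s ≤ u and u ≤ s, hence s = u. q = s, so q = u. From w | v and v | q, w | q. Since q = u, w | u. Since u > 0, w ≤ u.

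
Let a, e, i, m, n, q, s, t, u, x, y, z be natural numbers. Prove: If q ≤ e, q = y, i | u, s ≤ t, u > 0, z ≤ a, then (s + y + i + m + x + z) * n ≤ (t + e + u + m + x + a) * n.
q = y and q ≤ e, thus y ≤ e. Because i | u and u > 0, i ≤ u. Then i + m ≤ u + m. y ≤ e, so y + i + m ≤ e + u + m. Then y + i + m + x ≤ e + u + m + x. From z ≤ a, y + i + m + x + z ≤ e + u + m + x + a. s ≤ t, so s + y + i + m + x + z ≤ t + e + u + m + x + a. Then (s + y + i + m + x + z) * n ≤ (t + e + u + m + x + a) * n.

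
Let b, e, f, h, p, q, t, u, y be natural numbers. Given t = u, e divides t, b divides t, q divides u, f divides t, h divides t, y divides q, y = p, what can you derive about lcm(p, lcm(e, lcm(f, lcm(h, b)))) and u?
lcm(p, lcm(e, lcm(f, lcm(h, b)))) divides u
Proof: y divides q and q divides u, hence y divides u. y = p, so p divides u. h divides t and b divides t, thus lcm(h, b) divides t. f divides t, so lcm(f, lcm(h, b)) divides t. Since e divides t, lcm(e, lcm(f, lcm(h, b))) divides t. t = u, so lcm(e, lcm(f, lcm(h, b))) divides u. Since p divides u, lcm(p, lcm(e, lcm(f, lcm(h, b)))) divides u.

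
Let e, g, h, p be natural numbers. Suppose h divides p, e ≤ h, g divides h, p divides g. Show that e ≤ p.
p divides g and g divides h, thus p divides h. h divides p, so h = p. e ≤ h, so e ≤ p.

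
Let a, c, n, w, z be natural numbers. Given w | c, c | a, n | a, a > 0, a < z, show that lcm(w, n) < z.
w | c and c | a, hence w | a. Since n | a, lcm(w, n) | a. a > 0, so lcm(w, n) ≤ a. a < z, so lcm(w, n) < z.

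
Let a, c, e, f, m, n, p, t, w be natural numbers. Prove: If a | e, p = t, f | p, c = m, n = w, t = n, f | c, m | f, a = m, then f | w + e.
p = t and t = n, so p = n. n = w, so p = w. Since f | p, f | w. From c = m and f | c, f | m. m | f, so m = f. Since a = m and a | e, m | e. Since m = f, f | e. From f | w, f | w + e.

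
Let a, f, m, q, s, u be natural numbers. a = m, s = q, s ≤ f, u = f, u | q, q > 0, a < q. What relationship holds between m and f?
m < f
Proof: Since s = q and s ≤ f, q ≤ f. u = f and u | q, so f | q. Since q > 0, f ≤ q. q ≤ f, so q = f. a < q, so a < f. Since a = m, m < f.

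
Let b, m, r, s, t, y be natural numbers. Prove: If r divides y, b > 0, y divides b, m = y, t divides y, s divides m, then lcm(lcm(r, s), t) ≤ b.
Because m = y and s divides m, s divides y. Since r divides y, lcm(r, s) divides y. Since t divides y, lcm(lcm(r, s), t) divides y. Since y divides b, lcm(lcm(r, s), t) divides b. Since b > 0, lcm(lcm(r, s), t) ≤ b.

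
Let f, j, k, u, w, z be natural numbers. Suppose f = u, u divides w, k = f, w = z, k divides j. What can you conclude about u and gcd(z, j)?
u divides gcd(z, j)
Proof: w = z and u divides w, thus u divides z. From k = f and k divides j, f divides j. f = u, so u divides j. Since u divides z, u divides gcd(z, j).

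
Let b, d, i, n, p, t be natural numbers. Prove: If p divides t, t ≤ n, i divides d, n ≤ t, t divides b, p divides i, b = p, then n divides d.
b = p and t divides b, hence t divides p. p divides t, so p = t. Because t ≤ n and n ≤ t, t = n. Since p = t, p = n. Because p divides i and i divides d, p divides d. From p = n, n divides d.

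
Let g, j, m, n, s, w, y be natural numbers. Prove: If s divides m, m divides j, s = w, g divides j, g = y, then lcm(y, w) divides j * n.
g = y and g divides j, therefore y divides j. s divides m and m divides j, hence s divides j. Since s = w, w divides j. y divides j, so lcm(y, w) divides j. Then lcm(y, w) divides j * n.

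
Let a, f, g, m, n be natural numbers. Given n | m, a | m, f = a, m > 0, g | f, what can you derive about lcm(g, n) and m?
lcm(g, n) ≤ m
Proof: Since f = a and g | f, g | a. a | m, so g | m. n | m, so lcm(g, n) | m. m > 0, so lcm(g, n) ≤ m.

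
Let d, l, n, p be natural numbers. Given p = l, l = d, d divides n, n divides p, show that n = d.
Because p = l and l = d, p = d. Since n divides p, n divides d. Since d divides n, d = n. Then n = d.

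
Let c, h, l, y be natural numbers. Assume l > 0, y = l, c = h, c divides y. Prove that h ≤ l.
Because y = l and c divides y, c divides l. l > 0, so c ≤ l. c = h, so h ≤ l.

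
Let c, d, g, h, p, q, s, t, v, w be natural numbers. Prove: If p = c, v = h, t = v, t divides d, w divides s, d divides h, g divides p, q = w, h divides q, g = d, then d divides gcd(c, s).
g = d and g divides p, hence d divides p. Because p = c, d divides c. t = v and v = h, therefore t = h. t divides d, so h divides d. Since d divides h, h = d. From q = w and h divides q, h divides w. h = d, so d divides w. w divides s, so d divides s. d divides c, so d divides gcd(c, s).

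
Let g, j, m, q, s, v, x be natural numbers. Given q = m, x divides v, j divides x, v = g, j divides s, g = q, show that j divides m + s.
Since v = g and g = q, v = q. Since q = m, v = m. Because j divides x and x divides v, j divides v. v = m, so j divides m. j divides s, so j divides m + s.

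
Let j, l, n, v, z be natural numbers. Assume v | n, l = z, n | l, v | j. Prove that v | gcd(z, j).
v | n and n | l, hence v | l. Since l = z, v | z. Since v | j, v | gcd(z, j).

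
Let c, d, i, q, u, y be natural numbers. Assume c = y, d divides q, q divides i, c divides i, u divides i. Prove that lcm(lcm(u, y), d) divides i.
c = y and c divides i, therefore y divides i. Since u divides i, lcm(u, y) divides i. From d divides q and q divides i, d divides i. Since lcm(u, y) divides i, lcm(lcm(u, y), d) divides i.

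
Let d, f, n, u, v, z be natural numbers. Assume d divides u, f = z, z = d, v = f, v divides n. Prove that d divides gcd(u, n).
f = z and z = d, thus f = d. v = f and v divides n, therefore f divides n. f = d, so d divides n. Since d divides u, d divides gcd(u, n).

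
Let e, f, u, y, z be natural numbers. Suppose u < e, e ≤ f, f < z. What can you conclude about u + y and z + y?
u + y < z + y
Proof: Since e ≤ f and f < z, e < z. u < e, so u < z. Then u + y < z + y.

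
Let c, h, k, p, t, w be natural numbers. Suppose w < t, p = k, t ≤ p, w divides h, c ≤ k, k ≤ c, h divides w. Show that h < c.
w divides h and h divides w, hence w = h. k ≤ c and c ≤ k, so k = c. Since p = k, p = c. From t ≤ p, t ≤ c. w < t, so w < c. w = h, so h < c.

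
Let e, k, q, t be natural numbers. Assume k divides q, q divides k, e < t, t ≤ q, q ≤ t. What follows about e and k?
e < k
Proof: t ≤ q and q ≤ t, thus t = q. q divides k and k divides q, so q = k. Since t = q, t = k. Since e < t, e < k.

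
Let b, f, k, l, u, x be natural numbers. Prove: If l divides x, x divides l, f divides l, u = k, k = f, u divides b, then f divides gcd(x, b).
From l divides x and x divides l, l = x. Since f divides l, f divides x. u = k and k = f, hence u = f. u divides b, so f divides b. Since f divides x, f divides gcd(x, b).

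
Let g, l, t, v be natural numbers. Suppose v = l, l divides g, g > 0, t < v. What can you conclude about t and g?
t < g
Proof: Because v = l and t < v, t < l. l divides g and g > 0, therefore l ≤ g. t < l, so t < g.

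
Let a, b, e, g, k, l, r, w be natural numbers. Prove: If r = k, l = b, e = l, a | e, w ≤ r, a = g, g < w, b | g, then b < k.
e = l and l = b, so e = b. a = g and a | e, thus g | e. e = b, so g | b. Since b | g, g = b. Since r = k and w ≤ r, w ≤ k. g < w, so g < k. g = b, so b < k.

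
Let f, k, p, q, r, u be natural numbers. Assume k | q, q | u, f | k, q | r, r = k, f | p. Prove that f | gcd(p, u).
r = k and q | r, so q | k. Since k | q, k = q. Since f | k, f | q. Because q | u, f | u. f | p, so f | gcd(p, u).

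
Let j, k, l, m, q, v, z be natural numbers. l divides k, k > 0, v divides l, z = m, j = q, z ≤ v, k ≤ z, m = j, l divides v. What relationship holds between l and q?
l = q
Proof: From l divides k and k > 0, l ≤ k. Because k ≤ z, l ≤ z. v divides l and l divides v, thus v = l. Since z ≤ v, z ≤ l. Since l ≤ z, l = z. Because z = m, l = m. m = j, so l = j. Since j = q, l = q.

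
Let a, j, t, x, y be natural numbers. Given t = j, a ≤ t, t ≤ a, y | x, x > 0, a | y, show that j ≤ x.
Because a ≤ t and t ≤ a, a = t. t = j, so a = j. a | y and y | x, thus a | x. Since x > 0, a ≤ x. Since a = j, j ≤ x.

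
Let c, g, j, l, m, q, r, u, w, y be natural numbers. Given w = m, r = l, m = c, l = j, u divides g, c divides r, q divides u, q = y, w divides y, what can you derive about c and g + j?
c divides g + j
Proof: w = m and w divides y, so m divides y. Because q = y and q divides u, y divides u. From m divides y, m divides u. Since u divides g, m divides g. Since m = c, c divides g. From r = l and l = j, r = j. c divides r, so c divides j. Since c divides g, c divides g + j.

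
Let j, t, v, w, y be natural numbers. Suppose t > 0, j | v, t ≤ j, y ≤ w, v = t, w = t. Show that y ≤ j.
Because v = t and j | v, j | t. Because t > 0, j ≤ t. From t ≤ j, t = j. Since w = t, w = j. y ≤ w, so y ≤ j.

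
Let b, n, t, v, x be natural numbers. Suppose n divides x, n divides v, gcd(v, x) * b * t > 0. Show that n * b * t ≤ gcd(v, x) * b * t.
From n divides v and n divides x, n divides gcd(v, x). Then n * b divides gcd(v, x) * b. Then n * b * t divides gcd(v, x) * b * t. Since gcd(v, x) * b * t > 0, n * b * t ≤ gcd(v, x) * b * t.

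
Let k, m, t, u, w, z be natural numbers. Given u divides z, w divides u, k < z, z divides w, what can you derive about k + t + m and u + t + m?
k + t + m < u + t + m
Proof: z divides w and w divides u, therefore z divides u. u divides z, so z = u. k < z, so k < u. Then k + t < u + t. Then k + t + m < u + t + m.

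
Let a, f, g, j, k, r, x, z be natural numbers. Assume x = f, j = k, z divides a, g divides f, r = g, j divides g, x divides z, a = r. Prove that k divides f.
a = r and r = g, therefore a = g. z divides a, so z divides g. x divides z, so x divides g. x = f, so f divides g. From g divides f, g = f. j = k and j divides g, so k divides g. Because g = f, k divides f.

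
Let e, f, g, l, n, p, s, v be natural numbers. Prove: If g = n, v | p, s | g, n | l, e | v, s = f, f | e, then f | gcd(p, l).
From f | e and e | v, f | v. v | p, so f | p. g = n and s | g, thus s | n. n | l, so s | l. s = f, so f | l. f | p, so f | gcd(p, l).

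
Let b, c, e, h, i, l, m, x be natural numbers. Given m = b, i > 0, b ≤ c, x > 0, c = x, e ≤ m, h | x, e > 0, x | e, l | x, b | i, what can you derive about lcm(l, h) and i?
lcm(l, h) ≤ i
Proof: l | x and h | x, hence lcm(l, h) | x. x > 0, so lcm(l, h) ≤ x. c = x and b ≤ c, therefore b ≤ x. Because x | e and e > 0, x ≤ e. Because m = b and e ≤ m, e ≤ b. x ≤ e, so x ≤ b. b ≤ x, so b = x. Because b | i and i > 0, b ≤ i. b = x, so x ≤ i. Because lcm(l, h) ≤ x, lcm(l, h) ≤ i.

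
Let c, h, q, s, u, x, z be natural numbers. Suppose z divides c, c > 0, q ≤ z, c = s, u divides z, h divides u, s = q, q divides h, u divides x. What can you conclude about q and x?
q divides x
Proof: c = s and s = q, so c = q. z divides c and c > 0, so z ≤ c. c = q, so z ≤ q. Since q ≤ z, z = q. u divides z, so u divides q. Because q divides h and h divides u, q divides u. Since u divides q, u = q. Since u divides x, q divides x.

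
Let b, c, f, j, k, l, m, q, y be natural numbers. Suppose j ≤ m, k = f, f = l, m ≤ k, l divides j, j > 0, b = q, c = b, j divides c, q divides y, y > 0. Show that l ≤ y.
k = f and f = l, therefore k = l. Because m ≤ k, m ≤ l. Because j ≤ m, j ≤ l. Because l divides j and j > 0, l ≤ j. Since j ≤ l, j = l. From c = b and j divides c, j divides b. Since b = q, j divides q. Since j = l, l divides q. Since q divides y, l divides y. Since y > 0, l ≤ y.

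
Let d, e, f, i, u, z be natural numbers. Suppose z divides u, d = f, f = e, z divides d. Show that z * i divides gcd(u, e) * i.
d = f and z divides d, therefore z divides f. Since f = e, z divides e. Since z divides u, z divides gcd(u, e). Then z * i divides gcd(u, e) * i.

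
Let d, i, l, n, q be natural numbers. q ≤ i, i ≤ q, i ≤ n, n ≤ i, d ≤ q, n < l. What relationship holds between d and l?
d < l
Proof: q ≤ i and i ≤ q, hence q = i. Because i ≤ n and n ≤ i, i = n. q = i, so q = n. From d ≤ q, d ≤ n. Because n < l, d < l.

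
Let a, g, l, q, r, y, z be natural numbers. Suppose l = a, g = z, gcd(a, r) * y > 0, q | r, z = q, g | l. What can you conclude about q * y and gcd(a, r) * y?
q * y ≤ gcd(a, r) * y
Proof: From g = z and z = q, g = q. l = a and g | l, so g | a. g = q, so q | a. q | r, so q | gcd(a, r). Then q * y | gcd(a, r) * y. Since gcd(a, r) * y > 0, q * y ≤ gcd(a, r) * y.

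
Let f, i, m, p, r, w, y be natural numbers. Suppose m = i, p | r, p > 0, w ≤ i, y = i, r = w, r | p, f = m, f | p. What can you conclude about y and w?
y = w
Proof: Since p | r and r | p, p = r. Because r = w, p = w. Since f = m and f | p, m | p. p > 0, so m ≤ p. Since m = i, i ≤ p. Because p = w, i ≤ w. w ≤ i, so i = w. y = i, so y = w.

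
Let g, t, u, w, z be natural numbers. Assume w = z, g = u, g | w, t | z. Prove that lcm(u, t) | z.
g = u and g | w, hence u | w. w = z, so u | z. t | z, so lcm(u, t) | z.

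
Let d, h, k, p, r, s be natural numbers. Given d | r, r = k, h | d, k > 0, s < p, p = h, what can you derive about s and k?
s < k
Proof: p = h and s < p, so s < h. Since h | d and d | r, h | r. Since r = k, h | k. Since k > 0, h ≤ k. s < h, so s < k.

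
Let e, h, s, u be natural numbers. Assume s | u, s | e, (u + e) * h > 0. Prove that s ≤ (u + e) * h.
s | u and s | e, thus s | u + e. Then s | (u + e) * h. (u + e) * h > 0, so s ≤ (u + e) * h.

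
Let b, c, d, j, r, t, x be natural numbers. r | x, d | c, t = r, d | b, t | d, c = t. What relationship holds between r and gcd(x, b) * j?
r | gcd(x, b) * j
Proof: Because c = t and d | c, d | t. Since t | d, d = t. d | b, so t | b. Since t = r, r | b. Since r | x, r | gcd(x, b). Then r | gcd(x, b) * j.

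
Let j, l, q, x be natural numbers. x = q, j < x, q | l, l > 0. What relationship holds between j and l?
j < l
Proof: x = q and j < x, hence j < q. q | l and l > 0, so q ≤ l. j < q, so j < l.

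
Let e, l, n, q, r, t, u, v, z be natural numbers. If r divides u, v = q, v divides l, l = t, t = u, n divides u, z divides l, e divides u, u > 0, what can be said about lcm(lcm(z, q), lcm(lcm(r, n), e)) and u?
lcm(lcm(z, q), lcm(lcm(r, n), e)) ≤ u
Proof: v = q and v divides l, therefore q divides l. Because z divides l, lcm(z, q) divides l. Because l = t, lcm(z, q) divides t. t = u, so lcm(z, q) divides u. r divides u and n divides u, thus lcm(r, n) divides u. Since e divides u, lcm(lcm(r, n), e) divides u. lcm(z, q) divides u, so lcm(lcm(z, q), lcm(lcm(r, n), e)) divides u. From u > 0, lcm(lcm(z, q), lcm(lcm(r, n), e)) ≤ u.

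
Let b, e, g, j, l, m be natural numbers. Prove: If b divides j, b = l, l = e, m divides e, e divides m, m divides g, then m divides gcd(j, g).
b = l and l = e, thus b = e. Because e divides m and m divides e, e = m. From b = e, b = m. Since b divides j, m divides j. m divides g, so m divides gcd(j, g).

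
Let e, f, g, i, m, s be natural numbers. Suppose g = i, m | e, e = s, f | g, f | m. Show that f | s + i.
Since e = s and m | e, m | s. From f | m, f | s. From g = i and f | g, f | i. Since f | s, f | s + i.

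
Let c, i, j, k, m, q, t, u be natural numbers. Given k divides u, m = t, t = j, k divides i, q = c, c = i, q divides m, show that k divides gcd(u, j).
From m = t and t = j, m = j. From q = c and c = i, q = i. q divides m, so i divides m. Since k divides i, k divides m. Because m = j, k divides j. Since k divides u, k divides gcd(u, j).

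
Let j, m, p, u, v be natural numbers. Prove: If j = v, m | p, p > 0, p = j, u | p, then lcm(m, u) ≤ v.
p = j and j = v, hence p = v. From m | p and u | p, lcm(m, u) | p. p > 0, so lcm(m, u) ≤ p. p = v, so lcm(m, u) ≤ v.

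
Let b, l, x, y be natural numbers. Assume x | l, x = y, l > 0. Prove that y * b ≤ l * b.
x | l and l > 0, therefore x ≤ l. Since x = y, y ≤ l. Then y * b ≤ l * b.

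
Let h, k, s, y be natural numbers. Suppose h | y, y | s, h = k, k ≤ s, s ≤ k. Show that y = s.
k ≤ s and s ≤ k, hence k = s. Since h = k and h | y, k | y. Since k = s, s | y. Since y | s, y = s.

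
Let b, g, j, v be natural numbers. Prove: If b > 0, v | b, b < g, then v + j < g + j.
v | b and b > 0, therefore v ≤ b. Since b < g, v < g. Then v + j < g + j.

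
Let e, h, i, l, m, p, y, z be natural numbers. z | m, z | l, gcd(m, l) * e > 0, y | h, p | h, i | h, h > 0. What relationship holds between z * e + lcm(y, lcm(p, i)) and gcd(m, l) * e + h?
z * e + lcm(y, lcm(p, i)) ≤ gcd(m, l) * e + h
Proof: Because z | m and z | l, z | gcd(m, l). Then z * e | gcd(m, l) * e. Since gcd(m, l) * e > 0, z * e ≤ gcd(m, l) * e. p | h and i | h, hence lcm(p, i) | h. Since y | h, lcm(y, lcm(p, i)) | h. h > 0, so lcm(y, lcm(p, i)) ≤ h. z * e ≤ gcd(m, l) * e, so z * e + lcm(y, lcm(p, i)) ≤ gcd(m, l) * e + h.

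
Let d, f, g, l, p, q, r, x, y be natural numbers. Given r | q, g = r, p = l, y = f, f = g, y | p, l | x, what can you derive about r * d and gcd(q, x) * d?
r * d | gcd(q, x) * d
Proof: y = f and f = g, thus y = g. Because y | p, g | p. Since p = l, g | l. From l | x, g | x. Because g = r, r | x. Because r | q, r | gcd(q, x). Then r * d | gcd(q, x) * d.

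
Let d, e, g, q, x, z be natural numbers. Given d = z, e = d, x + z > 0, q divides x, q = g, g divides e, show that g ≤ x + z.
q = g and q divides x, thus g divides x. Because e = d and d = z, e = z. Since g divides e, g divides z. g divides x, so g divides x + z. x + z > 0, so g ≤ x + z.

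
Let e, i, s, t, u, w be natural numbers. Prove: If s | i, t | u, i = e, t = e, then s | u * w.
Because i = e and s | i, s | e. From t = e and t | u, e | u. From s | e, s | u. Then s | u * w.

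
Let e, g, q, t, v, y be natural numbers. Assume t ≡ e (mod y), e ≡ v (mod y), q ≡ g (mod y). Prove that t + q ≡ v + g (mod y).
t ≡ e (mod y) and e ≡ v (mod y), so t ≡ v (mod y). Since q ≡ g (mod y), t + q ≡ v + g (mod y).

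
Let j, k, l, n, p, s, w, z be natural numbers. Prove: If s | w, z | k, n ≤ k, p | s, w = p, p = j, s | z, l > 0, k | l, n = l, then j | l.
Because k | l and l > 0, k ≤ l. n = l and n ≤ k, therefore l ≤ k. k ≤ l, so k = l. Since w = p and s | w, s | p. Since p | s, s = p. p = j, so s = j. Since s | z and z | k, s | k. Since s = j, j | k. Since k = l, j | l.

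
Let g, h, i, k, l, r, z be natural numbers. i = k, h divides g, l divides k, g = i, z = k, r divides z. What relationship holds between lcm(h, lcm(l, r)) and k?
lcm(h, lcm(l, r)) divides k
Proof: From g = i and i = k, g = k. Since h divides g, h divides k. z = k and r divides z, so r divides k. l divides k, so lcm(l, r) divides k. Since h divides k, lcm(h, lcm(l, r)) divides k.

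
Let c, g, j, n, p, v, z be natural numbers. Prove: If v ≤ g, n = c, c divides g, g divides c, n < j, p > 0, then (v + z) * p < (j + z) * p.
Since c divides g and g divides c, c = g. n = c, so n = g. Since n < j, g < j. v ≤ g, so v < j. Then v + z < j + z. Since p > 0, by multiplying by a positive, (v + z) * p < (j + z) * p.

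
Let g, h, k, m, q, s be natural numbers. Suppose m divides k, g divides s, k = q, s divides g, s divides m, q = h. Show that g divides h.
s divides g and g divides s, thus s = g. k = q and m divides k, hence m divides q. Since q = h, m divides h. s divides m, so s divides h. From s = g, g divides h.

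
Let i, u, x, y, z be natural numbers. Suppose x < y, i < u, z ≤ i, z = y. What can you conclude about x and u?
x < u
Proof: z = y and z ≤ i, so y ≤ i. From i < u, y < u. Since x < y, x < u.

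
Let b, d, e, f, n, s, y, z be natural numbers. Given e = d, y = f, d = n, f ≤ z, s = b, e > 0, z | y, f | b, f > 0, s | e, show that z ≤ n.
Since y = f and z | y, z | f. Since f > 0, z ≤ f. Since f ≤ z, f = z. e = d and d = n, thus e = n. s = b and s | e, hence b | e. f | b, so f | e. Because e > 0, f ≤ e. From e = n, f ≤ n. From f = z, z ≤ n.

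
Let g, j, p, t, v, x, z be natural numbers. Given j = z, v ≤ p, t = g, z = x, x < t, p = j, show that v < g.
Since j = z and z = x, j = x. p = j and v ≤ p, thus v ≤ j. j = x, so v ≤ x. Since x < t, v < t. Since t = g, v < g.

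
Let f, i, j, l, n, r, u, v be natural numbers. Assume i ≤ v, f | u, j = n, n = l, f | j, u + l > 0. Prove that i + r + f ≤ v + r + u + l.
Since i ≤ v, i + r ≤ v + r. Since j = n and n = l, j = l. f | j, so f | l. From f | u, f | u + l. u + l > 0, so f ≤ u + l. Because i + r ≤ v + r, i + r + f ≤ v + r + u + l.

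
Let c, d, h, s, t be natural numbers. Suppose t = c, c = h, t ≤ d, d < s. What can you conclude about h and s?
h < s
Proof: t = c and c = h, hence t = h. Because t ≤ d, h ≤ d. d < s, so h < s.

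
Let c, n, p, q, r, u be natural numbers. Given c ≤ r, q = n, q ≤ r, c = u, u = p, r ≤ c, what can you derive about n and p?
n ≤ p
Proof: Since r ≤ c and c ≤ r, r = c. c = u, so r = u. Since u = p, r = p. From q = n and q ≤ r, n ≤ r. r = p, so n ≤ p.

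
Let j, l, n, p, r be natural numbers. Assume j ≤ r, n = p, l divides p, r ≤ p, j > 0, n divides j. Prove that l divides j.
Because n = p and n divides j, p divides j. Since j > 0, p ≤ j. From j ≤ r and r ≤ p, j ≤ p. Because p ≤ j, p = j. Since l divides p, l divides j.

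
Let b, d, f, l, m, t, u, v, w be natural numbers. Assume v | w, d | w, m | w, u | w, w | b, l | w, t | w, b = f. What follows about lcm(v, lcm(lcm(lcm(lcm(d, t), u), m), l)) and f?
lcm(v, lcm(lcm(lcm(lcm(d, t), u), m), l)) | f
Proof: Because d | w and t | w, lcm(d, t) | w. Since u | w, lcm(lcm(d, t), u) | w. Since m | w, lcm(lcm(lcm(d, t), u), m) | w. Since l | w, lcm(lcm(lcm(lcm(d, t), u), m), l) | w. Because v | w, lcm(v, lcm(lcm(lcm(lcm(d, t), u), m), l)) | w. b = f and w | b, therefore w | f. Since lcm(v, lcm(lcm(lcm(lcm(d, t), u), m), l)) | w, lcm(v, lcm(lcm(lcm(lcm(d, t), u), m), l)) | f.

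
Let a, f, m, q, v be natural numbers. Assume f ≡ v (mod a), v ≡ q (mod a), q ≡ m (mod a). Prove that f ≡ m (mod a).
f ≡ v (mod a) and v ≡ q (mod a), thus f ≡ q (mod a). Since q ≡ m (mod a), f ≡ m (mod a).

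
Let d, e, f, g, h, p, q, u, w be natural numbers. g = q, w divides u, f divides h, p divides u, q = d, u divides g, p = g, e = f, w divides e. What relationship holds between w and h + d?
w divides h + d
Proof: e = f and w divides e, thus w divides f. From f divides h, w divides h. From p = g and p divides u, g divides u. Since u divides g, u = g. Since g = q, u = q. From q = d, u = d. w divides u, so w divides d. Since w divides h, w divides h + d.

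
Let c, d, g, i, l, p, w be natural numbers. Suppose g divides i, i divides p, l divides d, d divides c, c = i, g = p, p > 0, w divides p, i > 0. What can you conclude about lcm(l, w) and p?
lcm(l, w) ≤ p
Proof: Since i divides p and p > 0, i ≤ p. g = p and g divides i, therefore p divides i. Since i > 0, p ≤ i. Because i ≤ p, i = p. Since c = i, c = p. l divides d and d divides c, therefore l divides c. c = p, so l divides p. Since w divides p, lcm(l, w) divides p. p > 0, so lcm(l, w) ≤ p.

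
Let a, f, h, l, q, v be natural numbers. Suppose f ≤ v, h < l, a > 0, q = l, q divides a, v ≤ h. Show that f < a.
v ≤ h and h < l, hence v < l. From f ≤ v, f < l. From q = l and q divides a, l divides a. a > 0, so l ≤ a. Because f < l, f < a.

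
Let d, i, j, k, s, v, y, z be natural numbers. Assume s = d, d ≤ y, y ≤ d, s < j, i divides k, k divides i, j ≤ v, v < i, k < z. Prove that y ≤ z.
Because d ≤ y and y ≤ d, d = y. Since s = d, s = y. i divides k and k divides i, thus i = k. j ≤ v and v < i, hence j < i. Because i = k, j < k. s < j, so s < k. Since k < z, s < z. s = y, so y < z. Then y ≤ z.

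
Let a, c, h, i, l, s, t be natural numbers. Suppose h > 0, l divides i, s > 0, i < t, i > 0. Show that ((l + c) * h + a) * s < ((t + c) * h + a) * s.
Because l divides i and i > 0, l ≤ i. i < t, so l < t. Then l + c < t + c. Since h > 0, by multiplying by a positive, (l + c) * h < (t + c) * h. Then (l + c) * h + a < (t + c) * h + a. Since s > 0, by multiplying by a positive, ((l + c) * h + a) * s < ((t + c) * h + a) * s.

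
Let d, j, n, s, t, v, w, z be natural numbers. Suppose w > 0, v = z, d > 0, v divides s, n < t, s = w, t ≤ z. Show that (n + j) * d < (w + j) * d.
From v = z and v divides s, z divides s. Since s = w, z divides w. Since w > 0, z ≤ w. t ≤ z, so t ≤ w. Since n < t, n < w. Then n + j < w + j. Combining with d > 0, by multiplying by a positive, (n + j) * d < (w + j) * d.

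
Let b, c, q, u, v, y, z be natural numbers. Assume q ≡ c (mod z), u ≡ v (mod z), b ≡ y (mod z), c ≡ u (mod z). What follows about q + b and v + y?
q + b ≡ v + y (mod z)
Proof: q ≡ c (mod z) and c ≡ u (mod z), hence q ≡ u (mod z). Since u ≡ v (mod z), q ≡ v (mod z). Since b ≡ y (mod z), q + b ≡ v + y (mod z).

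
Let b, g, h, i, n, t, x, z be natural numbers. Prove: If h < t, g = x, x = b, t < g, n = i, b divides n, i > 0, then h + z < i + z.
g = x and x = b, thus g = b. t < g, so t < b. Since h < t, h < b. Since n = i and b divides n, b divides i. Since i > 0, b ≤ i. Since h < b, h < i. Then h + z < i + z.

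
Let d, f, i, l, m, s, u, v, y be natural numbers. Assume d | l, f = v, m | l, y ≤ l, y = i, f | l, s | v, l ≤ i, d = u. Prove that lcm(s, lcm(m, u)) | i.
Since y = i and y ≤ l, i ≤ l. Since l ≤ i, l = i. From f = v and f | l, v | l. From s | v, s | l. Because d = u and d | l, u | l. Since m | l, lcm(m, u) | l. s | l, so lcm(s, lcm(m, u)) | l. Since l = i, lcm(s, lcm(m, u)) | i.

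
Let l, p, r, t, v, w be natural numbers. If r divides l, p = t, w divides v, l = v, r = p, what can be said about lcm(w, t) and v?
lcm(w, t) divides v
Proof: Because r = p and p = t, r = t. Since l = v and r divides l, r divides v. Since r = t, t divides v. w divides v, so lcm(w, t) divides v.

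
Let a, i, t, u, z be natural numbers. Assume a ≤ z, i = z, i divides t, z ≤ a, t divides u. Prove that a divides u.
z ≤ a and a ≤ z, so z = a. Since i = z, i = a. Because i divides t and t divides u, i divides u. i = a, so a divides u.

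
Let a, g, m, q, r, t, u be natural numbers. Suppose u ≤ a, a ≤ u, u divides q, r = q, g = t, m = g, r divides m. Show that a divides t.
u ≤ a and a ≤ u, thus u = a. m = g and r divides m, thus r divides g. g = t, so r divides t. Because r = q, q divides t. Since u divides q, u divides t. Since u = a, a divides t.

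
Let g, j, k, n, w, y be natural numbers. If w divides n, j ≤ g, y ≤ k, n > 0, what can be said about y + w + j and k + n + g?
y + w + j ≤ k + n + g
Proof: Since w divides n and n > 0, w ≤ n. j ≤ g, so w + j ≤ n + g. From y ≤ k, y + w + j ≤ k + n + g.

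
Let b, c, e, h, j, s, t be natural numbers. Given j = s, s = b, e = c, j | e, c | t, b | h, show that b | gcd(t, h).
j = s and s = b, so j = b. Because e = c and j | e, j | c. c | t, so j | t. Since j = b, b | t. Since b | h, b | gcd(t, h).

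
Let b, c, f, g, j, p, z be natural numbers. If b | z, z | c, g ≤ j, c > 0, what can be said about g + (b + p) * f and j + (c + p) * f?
g + (b + p) * f ≤ j + (c + p) * f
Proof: b | z and z | c, so b | c. c > 0, so b ≤ c. Then b + p ≤ c + p. Then (b + p) * f ≤ (c + p) * f. Since g ≤ j, g + (b + p) * f ≤ j + (c + p) * f.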